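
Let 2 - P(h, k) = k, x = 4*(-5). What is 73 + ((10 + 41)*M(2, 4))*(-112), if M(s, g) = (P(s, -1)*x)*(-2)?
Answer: -685367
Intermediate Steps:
x = -20
P(h, k) = 2 - k
M(s, g) = 120 (M(s, g) = ((2 - 1*(-1))*(-20))*(-2) = ((2 + 1)*(-20))*(-2) = (3*(-20))*(-2) = -60*(-2) = 120)
73 + ((10 + 41)*M(2, 4))*(-112) = 73 + ((10 + 41)*120)*(-112) = 73 + (51*120)*(-112) = 73 + 6120*(-112) = 73 - 685440 = -685367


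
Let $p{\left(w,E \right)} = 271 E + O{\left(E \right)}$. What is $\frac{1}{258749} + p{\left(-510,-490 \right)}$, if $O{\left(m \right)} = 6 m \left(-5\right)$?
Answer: $- \frac{30555669409}{258749} \approx -1.1809 \cdot 10^{5}$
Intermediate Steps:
$O{\left(m \right)} = - 30 m$
$p{\left(w,E \right)} = 241 E$ ($p{\left(w,E \right)} = 271 E - 30 E = 241 E$)
$\frac{1}{258749} + p{\left(-510,-490 \right)} = \frac{1}{258749} + 241 \left(-490\right) = \frac{1}{258749} - 118090 = - \frac{30555669409}{258749}$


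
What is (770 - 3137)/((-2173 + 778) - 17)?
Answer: 2367/1412 ≈ 1.6763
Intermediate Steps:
(770 - 3137)/((-2173 + 778) - 17) = -2367/(-1395 - 17) = -2367/(-1412) = -2367*(-1/1412) = 2367/1412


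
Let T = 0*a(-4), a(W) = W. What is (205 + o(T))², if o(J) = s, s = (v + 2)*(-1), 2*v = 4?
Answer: 40401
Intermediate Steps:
v = 2 (v = (½)*4 = 2)
T = 0 (T = 0*(-4) = 0)
s = -4 (s = (2 + 2)*(-1) = 4*(-1) = -4)
o(J) = -4
(205 + o(T))² = (205 - 4)² = 201² = 40401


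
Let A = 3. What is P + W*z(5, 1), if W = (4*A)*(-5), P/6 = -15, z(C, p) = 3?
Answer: -270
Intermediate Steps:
P = -90 (P = 6*(-15) = -90)
W = -60 (W = (4*3)*(-5) = 12*(-5) = -60)
P + W*z(5, 1) = -90 - 60*3 = -90 - 180 = -270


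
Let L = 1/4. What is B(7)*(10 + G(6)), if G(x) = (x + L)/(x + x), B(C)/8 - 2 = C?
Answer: 1515/2 ≈ 757.50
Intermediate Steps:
B(C) = 16 + 8*C
L = 1/4 ≈ 0.25000
G(x) = (1/4 + x)/(2*x) (G(x) = (x + 1/4)/(x + x) = (1/4 + x)/((2*x)) = (1/4 + x)*(1/(2*x)) = (1/4 + x)/(2*x))
B(7)*(10 + G(6)) = (16 + 8*7)*(10 + (1/8)*(1 + 4*6)/6) = (16 + 56)*(10 + (1/8)*(1/6)*(1 + 24)) = 72*(10 + (1/8)*(1/6)*25) = 72*(10 + 25/48) = 72*(505/48) = 1515/2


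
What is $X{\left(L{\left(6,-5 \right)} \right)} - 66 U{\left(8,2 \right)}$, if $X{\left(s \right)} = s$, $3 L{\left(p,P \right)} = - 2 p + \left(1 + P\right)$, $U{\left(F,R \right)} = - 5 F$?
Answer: $\frac{7904}{3} \approx 2634.7$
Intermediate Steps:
$L{\left(p,P \right)} = \frac{1}{3} - \frac{2 p}{3} + \frac{P}{3}$ ($L{\left(p,P \right)} = \frac{- 2 p + \left(1 + P\right)}{3} = \frac{1 + P - 2 p}{3} = \frac{1}{3} - \frac{2 p}{3} + \frac{P}{3}$)
$X{\left(L{\left(6,-5 \right)} \right)} - 66 U{\left(8,2 \right)} = \left(\frac{1}{3} - 4 + \frac{1}{3} \left(-5\right)\right) - 66 \left(\left(-5\right) 8\right) = \left(\frac{1}{3} - 4 - \frac{5}{3}\right) - -2640 = - \frac{16}{3} + 2640 = \frac{7904}{3}$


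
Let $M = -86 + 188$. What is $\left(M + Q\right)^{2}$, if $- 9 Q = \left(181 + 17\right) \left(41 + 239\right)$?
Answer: $36699364$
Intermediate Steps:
$Q = -6160$ ($Q = - \frac{\left(181 + 17\right) \left(41 + 239\right)}{9} = - \frac{198 \cdot 280}{9} = \left(- \frac{1}{9}\right) 55440 = -6160$)
$M = 102$
$\left(M + Q\right)^{2} = \left(102 - 6160\right)^{2} = \left(-6058\right)^{2} = 36699364$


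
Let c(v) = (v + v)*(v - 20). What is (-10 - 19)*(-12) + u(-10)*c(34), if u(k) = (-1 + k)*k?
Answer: 105068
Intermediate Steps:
u(k) = k*(-1 + k)
c(v) = 2*v*(-20 + v) (c(v) = (2*v)*(-20 + v) = 2*v*(-20 + v))
(-10 - 19)*(-12) + u(-10)*c(34) = (-10 - 19)*(-12) + (-10*(-1 - 10))*(2*34*(-20 + 34)) = -29*(-12) + (-10*(-11))*(2*34*14) = 348 + 110*952 = 348 + 104720 = 105068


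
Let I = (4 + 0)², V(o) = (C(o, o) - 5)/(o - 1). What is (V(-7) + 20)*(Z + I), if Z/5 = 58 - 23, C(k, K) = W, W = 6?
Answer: 30369/8 ≈ 3796.1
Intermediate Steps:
C(k, K) = 6
V(o) = 1/(-1 + o) (V(o) = (6 - 5)/(o - 1) = 1/(-1 + o))
I = 16 (I = 4² = 16)
Z = 175 (Z = 5*(58 - 23) = 5*35 = 175)
(V(-7) + 20)*(Z + I) = (1/(-1 - 7) + 20)*(175 + 16) = (1/(-8) + 20)*191 = (-⅛ + 20)*191 = (159/8)*191 = 30369/8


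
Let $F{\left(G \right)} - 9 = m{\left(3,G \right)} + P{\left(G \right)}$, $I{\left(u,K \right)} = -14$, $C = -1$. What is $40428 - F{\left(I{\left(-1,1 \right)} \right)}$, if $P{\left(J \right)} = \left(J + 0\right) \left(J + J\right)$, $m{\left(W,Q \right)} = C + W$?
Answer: $40025$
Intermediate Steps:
$m{\left(W,Q \right)} = -1 + W$
$P{\left(J \right)} = 2 J^{2}$ ($P{\left(J \right)} = J 2 J = 2 J^{2}$)
$F{\left(G \right)} = 11 + 2 G^{2}$ ($F{\left(G \right)} = 9 + \left(\left(-1 + 3\right) + 2 G^{2}\right) = 9 + \left(2 + 2 G^{2}\right) = 11 + 2 G^{2}$)
$40428 - F{\left(I{\left(-1,1 \right)} \right)} = 40428 - \left(11 + 2 \left(-14\right)^{2}\right) = 40428 - \left(11 + 2 \cdot 196\right) = 40428 - \left(11 + 392\right) = 40428 - 403 = 40025$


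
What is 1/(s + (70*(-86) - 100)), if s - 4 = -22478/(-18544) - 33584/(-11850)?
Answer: -54936600/335769959101 ≈ -0.00016361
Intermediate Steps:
s = 442032899/54936600 (s = 4 + (-22478/(-18544) - 33584/(-11850)) = 4 + (-22478*(-1/18544) - 33584*(-1/11850)) = 4 + (11239/9272 + 16792/5925) = 4 + 222286499/54936600 = 442032899/54936600 ≈ 8.0462)
1/(s + (70*(-86) - 100)) = 1/(442032899/54936600 + (70*(-86) - 100)) = 1/(442032899/54936600 + (-6020 - 100)) = 1/(442032899/54936600 - 6120) = 1/(-335769959101/54936600) = -54936600/335769959101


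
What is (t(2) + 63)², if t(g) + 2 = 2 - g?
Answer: 3721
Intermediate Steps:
t(g) = -g (t(g) = -2 + (2 - g) = -g)
(t(2) + 63)² = (-1*2 + 63)² = (-2 + 63)² = 61² = 3721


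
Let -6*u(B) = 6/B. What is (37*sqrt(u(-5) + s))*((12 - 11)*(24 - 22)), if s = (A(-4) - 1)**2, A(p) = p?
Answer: 222*sqrt(70)/5 ≈ 371.48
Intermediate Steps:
u(B) = -1/B
s = 25 (s = (-4 - 1)**2 = (-5)**2 = 25)
(37*sqrt(u(-5) + s))*((12 - 11)*(24 - 22)) = (37*sqrt(-1/(-5) + 25))*((12 - 11)*(24 - 22)) = (37*sqrt(-1*(-1/5) + 25))*(1*2) = (37*sqrt(1/5 + 25))*2 = (37*sqrt(126/5))*2 = (37*(3*sqrt(70)/5))*2 = (111*sqrt(70)/5)*2 = 222*sqrt(70)/5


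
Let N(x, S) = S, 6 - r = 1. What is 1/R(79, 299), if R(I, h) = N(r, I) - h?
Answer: -1/220 ≈ -0.0045455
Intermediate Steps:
r = 5 (r = 6 - 1*1 = 6 - 1 = 5)
R(I, h) = I - h
1/R(79, 299) = 1/(79 - 1*299) = 1/(79 - 299) = 1/(-220) = -1/220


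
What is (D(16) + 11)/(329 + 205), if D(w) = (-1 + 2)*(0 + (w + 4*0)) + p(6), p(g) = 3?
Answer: 5/89 ≈ 0.056180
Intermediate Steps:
D(w) = 3 + w (D(w) = (-1 + 2)*(0 + (w + 4*0)) + 3 = 1*(0 + (w + 0)) + 3 = 1*(0 + w) + 3 = 1*w + 3 = w + 3 = 3 + w)
(D(16) + 11)/(329 + 205) = ((3 + 16) + 11)/(329 + 205) = (19 + 11)/534 = 30*(1/534) = 5/89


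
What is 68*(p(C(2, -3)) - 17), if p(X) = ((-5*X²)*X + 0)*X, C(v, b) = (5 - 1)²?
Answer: -22283396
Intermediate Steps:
C(v, b) = 16 (C(v, b) = 4² = 16)
p(X) = -5*X⁴ (p(X) = (-5*X³ + 0)*X = (-5*X³)*X = -5*X⁴)
68*(p(C(2, -3)) - 17) = 68*(-5*16⁴ - 17) = 68*(-5*65536 - 17) = 68*(-327680 - 17) = 68*(-327697) = -22283396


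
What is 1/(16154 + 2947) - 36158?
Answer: -690653957/19101 ≈ -36158.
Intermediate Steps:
1/(16154 + 2947) - 36158 = 1/19101 - 36158 = -690653957/19101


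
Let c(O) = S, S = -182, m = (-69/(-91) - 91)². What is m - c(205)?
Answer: 68944086/8281 ≈ 8325.6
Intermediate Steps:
m = 67436944/8281 (m = (-69*(-1/91) - 91)² = (69/91 - 91)² = (-8212/91)² = 67436944/8281 ≈ 8143.6)
c(O) = -182
m - c(205) = 67436944/8281 - 1*(-182) = 67436944/8281 + 182 = 68944086/8281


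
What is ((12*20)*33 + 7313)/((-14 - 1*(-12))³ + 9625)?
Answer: 15233/9617 ≈ 1.5840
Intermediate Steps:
((12*20)*33 + 7313)/((-14 - 1*(-12))³ + 9625) = (240*33 + 7313)/((-14 + 12)³ + 9625) = (7920 + 7313)/((-2)³ + 9625) = 15233/(-8 + 9625) = 15233/9617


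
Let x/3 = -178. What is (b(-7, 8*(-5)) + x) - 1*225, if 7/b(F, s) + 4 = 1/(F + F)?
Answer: -43361/57 ≈ -760.72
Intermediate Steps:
x = -534 (x = 3*(-178) = -534)
b(F, s) = 7/(-4 + 1/(2*F)) (b(F, s) = 7/(-4 + 1/(F + F)) = 7/(-4 + 1/(2*F)))
(b(-7, 8*(-5)) + x) - 1*225 = (-14*(-7)/(-1 + 8*(-7)) - 534) - 1*225 = (-14*(-7)/(-1 - 56) - 534) - 225 = (-14*(-7)/(-57) - 534) - 225 = (-14*(-7)*(-1/57) - 534) - 225 = (-98/57 - 534) - 225 = -30536/57 - 225 = -43361/57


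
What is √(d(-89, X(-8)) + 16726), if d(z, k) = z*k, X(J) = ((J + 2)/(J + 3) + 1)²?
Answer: √407381/5 ≈ 127.65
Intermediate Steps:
X(J) = (1 + (2 + J)/(3 + J))² (X(J) = ((2 + J)/(3 + J) + 1)² = (1 + (2 + J)/(3 + J))²)
d(z, k) = k*z
√(d(-89, X(-8)) + 16726) = √(((5 + 2*(-8))²/(3 - 8)²)*(-89) + 16726) = √(((5 - 16)²/(-5)²)*(-89) + 16726) = √(((1/25)*(-11)²)*(-89) + 16726) = √(((1/25)*121)*(-89) + 16726) = √((121/25)*(-89) + 16726) = √(-10769/25 + 16726) = √(407381/25) = √407381/5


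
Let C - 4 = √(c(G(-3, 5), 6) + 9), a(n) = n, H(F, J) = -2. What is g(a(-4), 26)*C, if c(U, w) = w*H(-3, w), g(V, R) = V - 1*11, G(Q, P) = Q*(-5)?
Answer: -60 - 15*I*√3 ≈ -60.0 - 25.981*I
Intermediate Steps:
G(Q, P) = -5*Q
g(V, R) = -11 + V (g(V, R) = V - 11 = -11 + V)
c(U, w) = -2*w (c(U, w) = w*(-2) = -2*w)
C = 4 + I*√3 (C = 4 + √(-2*6 + 9) = 4 + √(-12 + 9) = 4 + √(-3) = 4 + I*√3 ≈ 4.0 + 1.732*I)
g(a(-4), 26)*C = (-11 - 4)*(4 + I*√3) = -15*(4 + I*√3) = -60 - 15*I*√3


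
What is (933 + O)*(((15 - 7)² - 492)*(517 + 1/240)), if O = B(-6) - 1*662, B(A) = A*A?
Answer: -4075936769/60 ≈ -6.7932e+7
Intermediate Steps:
B(A) = A²
O = -626 (O = (-6)² - 1*662 = 36 - 662 = -626)
(933 + O)*(((15 - 7)² - 492)*(517 + 1/240)) = (933 - 626)*(((15 - 7)² - 492)*(517 + 1/240)) = 307*((8² - 492)*(517 + 1/240)) = 307*((64 - 492)*(124081/240)) = 307*(-428*124081/240) = 307*(-13276667/60) = -4075936769/60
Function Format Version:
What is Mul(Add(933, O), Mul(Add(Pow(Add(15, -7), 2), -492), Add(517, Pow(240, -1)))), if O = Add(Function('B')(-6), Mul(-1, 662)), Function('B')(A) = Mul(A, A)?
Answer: Rational(-4075936769, 60) ≈ -6.7932e+7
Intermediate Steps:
Function('B')(A) = Pow(A, 2)
O = -626 (O = Add(Pow(-6, 2), Mul(-1, 662)) = Add(36, -662) = -626)
Mul(Add(933, O), Mul(Add(Pow(Add(15, -7), 2), -492), Add(517, Pow(240, -1)))) = Mul(Add(933, -626), Mul(Add(Pow(Add(15, -7), 2), -492), Add(517, Pow(240, -1)))) = Mul(307, Mul(Add(Pow(8, 2), -492), Add(517, Rational(1, 240)))) = Mul(307, Mul(Add(64, -492), Rational(124081, 240))) = Mul(307, Mul(-428, Rational(124081, 240))) = Mul(307, Rational(-13276667, 60)) = Rational(-4075936769, 60)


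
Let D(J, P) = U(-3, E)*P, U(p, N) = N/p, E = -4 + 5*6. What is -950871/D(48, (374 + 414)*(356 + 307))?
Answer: 950871/4527848 ≈ 0.21001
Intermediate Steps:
E = 26 (E = -4 + 30 = 26)
D(J, P) = -26*P/3 (D(J, P) = (26/(-3))*P = (26*(-⅓))*P = -26*P/3)
-950871/D(48, (374 + 414)*(356 + 307)) = -950871*(-3/(26*(356 + 307)*(374 + 414))) = -950871/((-20488*663/3)) = -950871/((-26/3*522444)) = -950871/(-4527848) = -950871*(-1/4527848) = 950871/4527848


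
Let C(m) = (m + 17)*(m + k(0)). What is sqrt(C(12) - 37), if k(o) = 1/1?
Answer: 2*sqrt(85) ≈ 18.439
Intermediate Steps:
k(o) = 1
C(m) = (1 + m)*(17 + m) (C(m) = (m + 17)*(m + 1) = (17 + m)*(1 + m) = (1 + m)*(17 + m))
sqrt(C(12) - 37) = sqrt((17 + 12**2 + 18*12) - 37) = sqrt((17 + 144 + 216) - 37) = sqrt(377 - 37) = sqrt(340) = 2*sqrt(85)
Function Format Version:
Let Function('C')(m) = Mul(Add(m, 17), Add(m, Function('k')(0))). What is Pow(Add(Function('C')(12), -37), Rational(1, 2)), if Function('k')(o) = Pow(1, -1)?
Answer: Mul(2, Pow(85, Rational(1, 2))) ≈ 18.439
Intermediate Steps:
Function('k')(o) = 1
Function('C')(m) = Mul(Add(1, m), Add(17, m)) (Function('C')(m) = Mul(Add(m, 17), Add(m, 1)) = Mul(Add(17, m), Add(1, m)) = Mul(Add(1, m), Add(17, m)))
Pow(Add(Function('C')(12), -37), Rational(1, 2)) = Pow(Add(Add(17, Pow(12, 2), Mul(18, 12)), -37), Rational(1, 2)) = Pow(Add(Add(17, 144, 216), -37), Rational(1, 2)) = Pow(Add(377, -37), Rational(1, 2)) = Pow(340, Rational(1, 2)) = Mul(2, Pow(85, Rational(1, 2)))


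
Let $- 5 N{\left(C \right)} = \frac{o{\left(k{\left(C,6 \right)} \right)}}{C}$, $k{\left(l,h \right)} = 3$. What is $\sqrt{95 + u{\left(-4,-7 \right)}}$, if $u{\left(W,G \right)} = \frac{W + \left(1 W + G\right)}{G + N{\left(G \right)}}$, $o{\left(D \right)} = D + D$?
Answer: $\frac{\sqrt{5551970}}{239} \approx 9.8588$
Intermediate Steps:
$o{\left(D \right)} = 2 D$
$N{\left(C \right)} = - \frac{6}{5 C}$ ($N{\left(C \right)} = - \frac{2 \cdot 3 \frac{1}{C}}{5} = - \frac{6 \frac{1}{C}}{5} = - \frac{6}{5 C}$)
$u{\left(W,G \right)} = \frac{G + 2 W}{G - \frac{6}{5 G}}$ ($u{\left(W,G \right)} = \frac{W + \left(1 W + G\right)}{G - \frac{6}{5 G}} = \frac{W + \left(W + G\right)}{G - \frac{6}{5 G}} = \frac{W + \left(G + W\right)}{G - \frac{6}{5 G}} = \frac{G + 2 W}{G - \frac{6}{5 G}}$)
$\sqrt{95 + u{\left(-4,-7 \right)}} = \sqrt{95 + 5 \left(-7\right) \frac{1}{-6 + 5 \left(-7\right)^{2}} \left(-7 + 2 \left(-4\right)\right)} = \sqrt{95 + 5 \left(-7\right) \frac{1}{-6 + 5 \cdot 49} \left(-7 - 8\right)} = \sqrt{95 + 5 \left(-7\right) \frac{1}{-6 + 245} \left(-15\right)} = \sqrt{95 + 5 \left(-7\right) \frac{1}{239} \left(-15\right)} = \sqrt{95 + \frac{525}{239}} = \sqrt{\frac{23230}{239}} = \frac{\sqrt{5551970}}{239}$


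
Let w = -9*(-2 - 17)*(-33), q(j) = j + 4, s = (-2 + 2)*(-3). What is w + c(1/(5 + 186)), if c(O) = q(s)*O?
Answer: -1077809/191 ≈ -5643.0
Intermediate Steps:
s = 0 (s = 0*(-3) = 0)
q(j) = 4 + j
w = -5643 (w = -9*(-19)*(-33) = 171*(-33) = -5643)
c(O) = 4*O (c(O) = (4 + 0)*O = 4*O)
w + c(1/(5 + 186)) = -5643 + 4/(5 + 186) = -5643 + 4/191 = -1077809/191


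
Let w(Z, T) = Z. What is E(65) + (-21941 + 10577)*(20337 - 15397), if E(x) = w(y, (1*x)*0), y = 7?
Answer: -56138153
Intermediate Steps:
E(x) = 7
E(65) + (-21941 + 10577)*(20337 - 15397) = 7 + (-21941 + 10577)*(20337 - 15397) = 7 - 11364*4940 = 7 - 56138160 = -56138153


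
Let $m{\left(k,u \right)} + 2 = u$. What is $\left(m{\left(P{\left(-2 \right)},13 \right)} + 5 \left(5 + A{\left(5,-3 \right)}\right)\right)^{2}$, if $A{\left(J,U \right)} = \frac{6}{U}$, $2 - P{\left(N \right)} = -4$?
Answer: $676$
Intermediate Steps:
$P{\left(N \right)} = 6$ ($P{\left(N \right)} = 2 - -4 = 2 + 4 = 6$)
$m{\left(k,u \right)} = -2 + u$
$\left(m{\left(P{\left(-2 \right)},13 \right)} + 5 \left(5 + A{\left(5,-3 \right)}\right)\right)^{2} = \left(\left(-2 + 13\right) + 5 \left(5 + \frac{6}{-3}\right)\right)^{2} = \left(11 + 5 \left(5 + 6 \left(- \frac{1}{3}\right)\right)\right)^{2} = \left(11 + 5 \left(5 - 2\right)\right)^{2} = \left(11 + 5 \cdot 3\right)^{2} = \left(11 + 15\right)^{2} = 26^{2} = 676$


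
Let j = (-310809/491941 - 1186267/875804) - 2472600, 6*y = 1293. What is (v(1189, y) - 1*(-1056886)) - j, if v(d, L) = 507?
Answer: 1520876791214790735/430843895564 ≈ 3.5300e+6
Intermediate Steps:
y = 431/2 (y = (⅙)*1293 = 431/2 ≈ 215.50)
j = -1065305471952686083/430843895564 (j = (-310809*1/491941 - 1186267*1/875804) - 2472600 = (-310809/491941 - 1186267/875804) - 2472600 = -855781139683/430843895564 - 2472600 = -1065305471952686083/430843895564 ≈ -2.4726e+6)
(v(1189, y) - 1*(-1056886)) - j = (507 - 1*(-1056886)) - 1*(-1065305471952686083/430843895564) = (507 + 1056886) + 1065305471952686083/430843895564 = 1057393 + 1065305471952686083/430843895564 = 1520876791214790735/430843895564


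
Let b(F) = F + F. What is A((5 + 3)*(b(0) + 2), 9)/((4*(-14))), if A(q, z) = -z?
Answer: 9/56 ≈ 0.16071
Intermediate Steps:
b(F) = 2*F
A((5 + 3)*(b(0) + 2), 9)/((4*(-14))) = (-1*9)/((4*(-14))) = -9/(-56) = -1/56*(-9) = 9/56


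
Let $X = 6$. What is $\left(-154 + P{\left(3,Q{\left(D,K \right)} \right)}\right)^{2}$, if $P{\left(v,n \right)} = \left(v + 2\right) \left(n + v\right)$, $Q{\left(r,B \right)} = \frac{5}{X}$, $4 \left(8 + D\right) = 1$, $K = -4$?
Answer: $\frac{654481}{36} \approx 18180.0$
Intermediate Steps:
$D = - \frac{31}{4}$ ($D = -8 + \frac{1}{4} \cdot 1 = -8 + \frac{1}{4} = - \frac{31}{4} \approx -7.75$)
$Q{\left(r,B \right)} = \frac{5}{6}$
$P{\left(v,n \right)} = \left(2 + v\right) \left(n + v\right)$
$\left(-154 + P{\left(3,Q{\left(D,K \right)} \right)}\right)^{2} = \left(-154 + \left(3^{2} + 2 \cdot \frac{5}{6} + 2 \cdot 3 + \frac{5}{6} \cdot 3\right)\right)^{2} = \left(-154 + \left(9 + \frac{5}{3} + 6 + \frac{5}{2}\right)\right)^{2} = \left(-154 + \frac{115}{6}\right)^{2} = \left(- \frac{809}{6}\right)^{2} = \frac{654481}{36}$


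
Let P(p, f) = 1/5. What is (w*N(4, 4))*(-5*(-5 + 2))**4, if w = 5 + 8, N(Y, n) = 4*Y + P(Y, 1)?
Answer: 10661625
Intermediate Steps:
P(p, f) = 1/5
N(Y, n) = 1/5 + 4*Y (N(Y, n) = 4*Y + 1/5 = 1/5 + 4*Y)
w = 13
(w*N(4, 4))*(-5*(-5 + 2))**4 = (13*(1/5 + 4*4))*(-5*(-5 + 2))**4 = (13*(1/5 + 16))*(-5*(-3))**4 = (13*(81/5))*15**4 = (1053/5)*50625 = 10661625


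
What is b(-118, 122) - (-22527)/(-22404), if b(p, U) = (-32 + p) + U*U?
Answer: 110026003/7468 ≈ 14733.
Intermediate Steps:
b(p, U) = -32 + p + U² (b(p, U) = (-32 + p) + U² = -32 + p + U²)
b(-118, 122) - (-22527)/(-22404) = (-32 - 118 + 122²) - (-22527)/(-22404) = (-32 - 118 + 14884) - (-22527)*(-1)/22404 = 14734 - 1*7509/7468 = 14734 - 7509/7468 = 110026003/7468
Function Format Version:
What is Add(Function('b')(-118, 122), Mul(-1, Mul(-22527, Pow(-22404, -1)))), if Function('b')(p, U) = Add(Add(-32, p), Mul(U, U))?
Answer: Rational(110026003, 7468) ≈ 14733.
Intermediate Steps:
Function('b')(p, U) = Add(-32, p, Pow(U, 2)) (Function('b')(p, U) = Add(Add(-32, p), Pow(U, 2)) = Add(-32, p, Pow(U, 2)))
Add(Function('b')(-118, 122), Mul(-1, Mul(-22527, Pow(-22404, -1)))) = Add(Add(-32, -118, Pow(122, 2)), Mul(-1, Mul(-22527, Pow(-22404, -1)))) = Add(Add(-32, -118, 14884), Mul(-1, Mul(-22527, Rational(-1, 22404)))) = Add(14734, Mul(-1, Rational(7509, 7468))) = Add(14734, Rational(-7509, 7468)) = Rational(110026003, 7468)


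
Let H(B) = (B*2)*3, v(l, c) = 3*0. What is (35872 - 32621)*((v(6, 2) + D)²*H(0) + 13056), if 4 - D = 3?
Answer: 42445056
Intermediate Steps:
v(l, c) = 0
D = 1 (D = 4 - 1*3 = 4 - 3 = 1)
H(B) = 6*B (H(B) = (2*B)*3 = 6*B)
(35872 - 32621)*((v(6, 2) + D)²*H(0) + 13056) = (35872 - 32621)*((0 + 1)²*(6*0) + 13056) = 3251*(1²*0 + 13056) = 3251*(1*0 + 13056) = 3251*(0 + 13056) = 3251*13056 = 42445056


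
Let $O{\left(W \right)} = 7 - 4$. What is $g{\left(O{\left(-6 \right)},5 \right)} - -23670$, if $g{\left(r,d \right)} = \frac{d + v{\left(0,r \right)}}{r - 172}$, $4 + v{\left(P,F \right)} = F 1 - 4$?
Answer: $23670$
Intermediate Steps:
$v{\left(P,F \right)} = -8 + F$ ($v{\left(P,F \right)} = -4 + \left(F 1 - 4\right) = -4 + \left(F - 4\right) = -4 + \left(-4 + F\right) = -8 + F$)
$O{\left(W \right)} = 3$
$g{\left(r,d \right)} = \frac{-8 + d + r}{-172 + r}$ ($g{\left(r,d \right)} = \frac{d + \left(-8 + r\right)}{r - 172} = \frac{-8 + d + r}{-172 + r}$)
$g{\left(O{\left(-6 \right)},5 \right)} - -23670 = \frac{-8 + 5 + 3}{-172 + 3} - -23670 = \frac{1}{-169} \cdot 0 + 23670 = \left(- \frac{1}{169}\right) 0 + 23670 = 0 + 23670 = 23670$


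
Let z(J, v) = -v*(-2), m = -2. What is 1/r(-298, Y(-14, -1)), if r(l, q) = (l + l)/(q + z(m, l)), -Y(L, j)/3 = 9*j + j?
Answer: 283/298 ≈ 0.94966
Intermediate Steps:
Y(L, j) = -30*j (Y(L, j) = -3*(9*j + j) = -30*j)
z(J, v) = 2*v (z(J, v) = -(-2)*v = 2*v)
r(l, q) = 2*l/(q + 2*l) (r(l, q) = (l + l)/(q + 2*l) = (2*l)/(q + 2*l) = 2*l/(q + 2*l))
1/r(-298, Y(-14, -1)) = 1/(2*(-298)/(-30*(-1) + 2*(-298))) = 1/(2*(-298)/(30 - 596)) = 1/(2*(-298)/(-566)) = 1/(2*(-298)*(-1/566)) = 1/(298/283) = 283/298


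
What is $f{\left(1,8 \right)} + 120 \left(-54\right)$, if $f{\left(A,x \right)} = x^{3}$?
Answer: $-5968$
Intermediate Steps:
$f{\left(1,8 \right)} + 120 \left(-54\right) = 8^{3} + 120 \left(-54\right) = 512 - 6480 = -5968$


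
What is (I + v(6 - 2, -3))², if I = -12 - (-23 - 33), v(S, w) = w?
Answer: 1681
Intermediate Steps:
I = 44 (I = -12 - 1*(-56) = -12 + 56 = 44)
(I + v(6 - 2, -3))² = (44 - 3)² = 41² = 1681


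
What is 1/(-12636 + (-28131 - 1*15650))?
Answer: -1/56417 ≈ -1.7725e-5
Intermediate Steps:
1/(-12636 + (-28131 - 1*15650)) = 1/(-12636 + (-28131 - 15650)) = 1/(-12636 - 43781) = 1/(-56417) = -1/56417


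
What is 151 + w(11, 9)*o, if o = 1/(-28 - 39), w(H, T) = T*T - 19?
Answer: 10055/67 ≈ 150.07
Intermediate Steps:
w(H, T) = -19 + T² (w(H, T) = T² - 19 = -19 + T²)
o = -1/67 (o = 1/(-67) = -1/67 ≈ -0.014925)
151 + w(11, 9)*o = 151 + (-19 + 9²)*(-1/67) = 151 + (-19 + 81)*(-1/67) = 151 + 62*(-1/67) = 151 - 62/67 = 10055/67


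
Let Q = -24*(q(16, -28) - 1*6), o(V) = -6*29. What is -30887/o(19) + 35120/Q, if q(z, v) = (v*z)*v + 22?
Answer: 6461435/36424 ≈ 177.40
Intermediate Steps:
q(z, v) = 22 + z*v² (q(z, v) = z*v² + 22 = 22 + z*v²)
o(V) = -174
Q = -301440 (Q = -24*((22 + 16*(-28)²) - 1*6) = -24*((22 + 16*784) - 6) = -24*((22 + 12544) - 6) = -24*(12566 - 6) = -24*12560 = -301440)
-30887/o(19) + 35120/Q = -30887/(-174) + 35120/(-301440) = -30887*(-1/174) + 35120*(-1/301440) = 30887/174 - 439/3768 = 6461435/36424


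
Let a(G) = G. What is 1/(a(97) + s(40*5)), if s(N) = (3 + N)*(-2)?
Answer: -1/309 ≈ -0.0032362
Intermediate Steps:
s(N) = -6 - 2*N
1/(a(97) + s(40*5)) = 1/(97 + (-6 - 80*5)) = 1/(97 + (-6 - 2*200)) = 1/(97 + (-6 - 400)) = 1/(97 - 406) = 1/(-309) = -1/309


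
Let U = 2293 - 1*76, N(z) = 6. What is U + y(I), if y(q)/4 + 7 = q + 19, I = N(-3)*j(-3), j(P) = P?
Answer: 2193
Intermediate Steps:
U = 2217 (U = 2293 - 76 = 2217)
I = -18 (I = 6*(-3) = -18)
y(q) = 48 + 4*q (y(q) = -28 + 4*(q + 19) = -28 + 4*(19 + q) = -28 + (76 + 4*q) = 48 + 4*q)
U + y(I) = 2217 + (48 + 4*(-18)) = 2217 + (48 - 72) = 2217 - 24 = 2193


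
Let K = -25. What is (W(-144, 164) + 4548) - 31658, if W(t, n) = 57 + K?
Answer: -27078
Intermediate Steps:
W(t, n) = 32 (W(t, n) = 57 - 25 = 32)
(W(-144, 164) + 4548) - 31658 = (32 + 4548) - 31658 = 4580 - 31658 = -27078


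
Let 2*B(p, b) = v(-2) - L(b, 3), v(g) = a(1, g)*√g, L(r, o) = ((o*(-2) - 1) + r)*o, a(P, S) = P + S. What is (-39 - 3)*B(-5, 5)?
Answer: -126 + 21*I*√2 ≈ -126.0 + 29.698*I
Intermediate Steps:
L(r, o) = o*(-1 + r - 2*o) (L(r, o) = ((-2*o - 1) + r)*o = ((-1 - 2*o) + r)*o = (-1 + r - 2*o)*o = o*(-1 + r - 2*o))
v(g) = √g*(1 + g) (v(g) = (1 + g)*√g = √g*(1 + g))
B(p, b) = 21/2 - 3*b/2 - I*√2/2 (B(p, b) = (√(-2)*(1 - 2) - 3*(-1 + b - 2*3))/2 = ((I*√2)*(-1) - 3*(-1 + b - 6))/2 = (-I*√2 - 3*(-7 + b))/2 = (-I*√2 - (-21 + 3*b))/2 = (-I*√2 + (21 - 3*b))/2 = (21 - 3*b - I*√2)/2 = 21/2 - 3*b/2 - I*√2/2)
(-39 - 3)*B(-5, 5) = (-39 - 3)*(21/2 - 3/2*5 - I*√2/2) = -42*(21/2 - 15/2 - I*√2/2) = -42*(3 - I*√2/2) = -126 + 21*I*√2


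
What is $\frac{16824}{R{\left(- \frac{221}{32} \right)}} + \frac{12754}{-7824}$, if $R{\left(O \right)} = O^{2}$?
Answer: $\frac{67083600655}{191065992} \approx 351.1$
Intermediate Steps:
$\frac{16824}{R{\left(- \frac{221}{32} \right)}} + \frac{12754}{-7824} = \frac{16824}{\left(- \frac{221}{32}\right)^{2}} + \frac{12754}{-7824} = \frac{16824}{\left(\left(-221\right) \frac{1}{32}\right)^{2}} + 12754 \left(- \frac{1}{7824}\right) = \frac{16824}{\left(- \frac{221}{32}\right)^{2}} - \frac{6377}{3912} = \frac{16824}{\frac{48841}{1024}} - \frac{6377}{3912} = 16824 \cdot \frac{1024}{48841} - \frac{6377}{3912} = \frac{17227776}{48841} - \frac{6377}{3912} = \frac{67083600655}{191065992}$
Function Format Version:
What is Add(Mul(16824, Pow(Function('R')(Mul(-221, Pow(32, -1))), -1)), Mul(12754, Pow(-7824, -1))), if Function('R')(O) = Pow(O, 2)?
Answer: Rational(67083600655, 191065992) ≈ 351.10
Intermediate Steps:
Add(Mul(16824, Pow(Function('R')(Mul(-221, Pow(32, -1))), -1)), Mul(12754, Pow(-7824, -1))) = Add(Mul(16824, Pow(Pow(Mul(-221, Pow(32, -1)), 2), -1)), Mul(12754, Pow(-7824, -1))) = Add(Mul(16824, Pow(Pow(Mul(-221, Rational(1, 32)), 2), -1)), Mul(12754, Rational(-1, 7824))) = Add(Mul(16824, Pow(Pow(Rational(-221, 32), 2), -1)), Rational(-6377, 3912)) = Add(Mul(16824, Pow(Rational(48841, 1024), -1)), Rational(-6377, 3912)) = Add(Mul(16824, Rational(1024, 48841)), Rational(-6377, 3912)) = Add(Rational(17227776, 48841), Rational(-6377, 3912)) = Rational(67083600655, 191065992)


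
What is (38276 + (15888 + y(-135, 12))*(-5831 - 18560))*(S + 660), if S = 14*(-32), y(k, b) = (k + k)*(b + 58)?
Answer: 15582841216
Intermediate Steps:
y(k, b) = 2*k*(58 + b) (y(k, b) = (2*k)*(58 + b) = 2*k*(58 + b))
S = -448
(38276 + (15888 + y(-135, 12))*(-5831 - 18560))*(S + 660) = (38276 + (15888 + 2*(-135)*(58 + 12))*(-5831 - 18560))*(-448 + 660) = (38276 + (15888 + 2*(-135)*70)*(-24391))*212 = (38276 + (15888 - 18900)*(-24391))*212 = (38276 - 3012*(-24391))*212 = (38276 + 73465692)*212 = 73503968*212 = 15582841216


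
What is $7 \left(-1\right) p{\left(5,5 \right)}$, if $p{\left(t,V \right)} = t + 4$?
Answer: $-63$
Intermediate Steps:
$p{\left(t,V \right)} = 4 + t$
$7 \left(-1\right) p{\left(5,5 \right)} = 7 \left(-1\right) \left(4 + 5\right) = \left(-7\right) 9 = -63$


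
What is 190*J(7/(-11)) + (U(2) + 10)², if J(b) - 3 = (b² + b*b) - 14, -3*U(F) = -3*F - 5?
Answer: -1905029/1089 ≈ -1749.3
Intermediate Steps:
U(F) = 5/3 + F (U(F) = -(-3*F - 5)/3 = -(-5 - 3*F)/3 = 5/3 + F)
J(b) = -11 + 2*b² (J(b) = 3 + ((b² + b*b) - 14) = 3 + ((b² + b²) - 14) = 3 + (2*b² - 14) = 3 + (-14 + 2*b²) = -11 + 2*b²)
190*J(7/(-11)) + (U(2) + 10)² = 190*(-11 + 2*(7/(-11))²) + ((5/3 + 2) + 10)² = 190*(-11 + 2*(7*(-1/11))²) + (11/3 + 10)² = 190*(-11 + 2*(-7/11)²) + (41/3)² = 190*(-11 + 2*(49/121)) + 1681/9 = 190*(-11 + 98/121) + 1681/9 = 190*(-1233/121) + 1681/9 = -234270/121 + 1681/9 = -1905029/1089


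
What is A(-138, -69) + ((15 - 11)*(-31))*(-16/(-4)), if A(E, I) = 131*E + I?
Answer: -18643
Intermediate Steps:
A(E, I) = I + 131*E
A(-138, -69) + ((15 - 11)*(-31))*(-16/(-4)) = (-69 + 131*(-138)) + ((15 - 11)*(-31))*(-16/(-4)) = (-69 - 18078) + (4*(-31))*(-16*(-¼)) = -18147 - 124*4 = -18147 - 496 = -18643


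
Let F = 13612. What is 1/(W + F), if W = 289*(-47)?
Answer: 1/29 ≈ 0.034483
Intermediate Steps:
W = -13583
1/(W + F) = 1/(-13583 + 13612) = 1/29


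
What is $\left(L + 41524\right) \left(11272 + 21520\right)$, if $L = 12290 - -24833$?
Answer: $2578992424$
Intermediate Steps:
$L = 37123$ ($L = 12290 + 24833 = 37123$)
$\left(L + 41524\right) \left(11272 + 21520\right) = \left(37123 + 41524\right) \left(11272 + 21520\right) = 78647 \cdot 32792 = 2578992424$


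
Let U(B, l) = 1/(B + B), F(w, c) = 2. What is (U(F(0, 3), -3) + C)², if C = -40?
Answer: 25281/16 ≈ 1580.1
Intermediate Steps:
U(B, l) = 1/(2*B)
(U(F(0, 3), -3) + C)² = ((½)/2 - 40)² = ((½)*(½) - 40)² = (¼ - 40)² = (-159/4)² = 25281/16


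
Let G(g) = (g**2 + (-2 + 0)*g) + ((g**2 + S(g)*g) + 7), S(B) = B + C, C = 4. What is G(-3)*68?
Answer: 1904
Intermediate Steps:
S(B) = 4 + B (S(B) = B + 4 = 4 + B)
G(g) = 7 - 2*g + 2*g**2 + g*(4 + g) (G(g) = (g**2 + (-2 + 0)*g) + ((g**2 + (4 + g)*g) + 7) = (g**2 - 2*g) + ((g**2 + g*(4 + g)) + 7) = (g**2 - 2*g) + (7 + g**2 + g*(4 + g)) = 7 - 2*g + 2*g**2 + g*(4 + g))
G(-3)*68 = (7 + 2*(-3) + 3*(-3)**2)*68 = (7 - 6 + 3*9)*68 = (7 - 6 + 27)*68 = 28*68 = 1904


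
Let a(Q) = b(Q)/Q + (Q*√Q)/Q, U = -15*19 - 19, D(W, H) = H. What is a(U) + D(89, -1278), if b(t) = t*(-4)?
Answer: -1282 + 4*I*√19 ≈ -1282.0 + 17.436*I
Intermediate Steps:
b(t) = -4*t
U = -304 (U = -285 - 19 = -304)
a(Q) = -4 + √Q (a(Q) = (-4*Q)/Q + (Q*√Q)/Q = -4 + Q^(3/2)/Q = -4 + √Q)
a(U) + D(89, -1278) = (-4 + √(-304)) - 1278 = (-4 + 4*I*√19) - 1278 = -1282 + 4*I*√19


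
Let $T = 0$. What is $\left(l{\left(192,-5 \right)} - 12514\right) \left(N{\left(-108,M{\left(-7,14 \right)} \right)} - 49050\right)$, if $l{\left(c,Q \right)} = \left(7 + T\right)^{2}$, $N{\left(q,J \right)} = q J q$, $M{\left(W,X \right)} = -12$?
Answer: $2356109370$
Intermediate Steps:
$N{\left(q,J \right)} = J q^{2}$ ($N{\left(q,J \right)} = J q q = J q^{2}$)
$l{\left(c,Q \right)} = 49$ ($l{\left(c,Q \right)} = \left(7 + 0\right)^{2} = 7^{2} = 49$)
$\left(l{\left(192,-5 \right)} - 12514\right) \left(N{\left(-108,M{\left(-7,14 \right)} \right)} - 49050\right) = \left(49 - 12514\right) \left(- 12 \left(-108\right)^{2} - 49050\right) = - 12465 \left(\left(-12\right) 11664 - 49050\right) = - 12465 \left(-139968 - 49050\right) = \left(-12465\right) \left(-189018\right) = 2356109370$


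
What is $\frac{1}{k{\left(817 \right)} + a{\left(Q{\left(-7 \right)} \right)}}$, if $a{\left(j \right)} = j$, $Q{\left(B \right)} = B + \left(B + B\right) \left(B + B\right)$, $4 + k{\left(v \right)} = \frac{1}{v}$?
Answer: $\frac{817}{151146} \approx 0.0054054$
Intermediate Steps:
$k{\left(v \right)} = -4 + \frac{1}{v}$
$Q{\left(B \right)} = B + 4 B^{2}$ ($Q{\left(B \right)} = B + 2 B 2 B = B + 4 B^{2}$)
$\frac{1}{k{\left(817 \right)} + a{\left(Q{\left(-7 \right)} \right)}} = \frac{1}{\left(-4 + \frac{1}{817}\right) - 7 \left(1 + 4 \left(-7\right)\right)} = \frac{1}{\left(-4 + \frac{1}{817}\right) - 7 \left(1 - 28\right)} = \frac{1}{- \frac{3267}{817} - -189} = \frac{1}{- \frac{3267}{817} + 189} = \frac{1}{\frac{151146}{817}} = \frac{817}{151146}$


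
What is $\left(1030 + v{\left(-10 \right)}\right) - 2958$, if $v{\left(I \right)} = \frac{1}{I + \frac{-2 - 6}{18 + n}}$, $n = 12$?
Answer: $- \frac{296927}{154} \approx -1928.1$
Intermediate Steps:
$v{\left(I \right)} = \frac{1}{- \frac{4}{15} + I}$ ($v{\left(I \right)} = \frac{1}{I + \frac{-2 - 6}{18 + 12}} = \frac{1}{I - \frac{8}{30}} = \frac{1}{I - \frac{4}{15}} = \frac{1}{- \frac{4}{15} + I}$)
$\left(1030 + v{\left(-10 \right)}\right) - 2958 = \left(1030 + \frac{15}{-4 + 15 \left(-10\right)}\right) - 2958 = \left(1030 + \frac{15}{-4 - 150}\right) - 2958 = \left(1030 + \frac{15}{-154}\right) - 2958 = \left(1030 + 15 \left(- \frac{1}{154}\right)\right) - 2958 = \left(1030 - \frac{15}{154}\right) - 2958 = \frac{158605}{154} - 2958 = - \frac{296927}{154}$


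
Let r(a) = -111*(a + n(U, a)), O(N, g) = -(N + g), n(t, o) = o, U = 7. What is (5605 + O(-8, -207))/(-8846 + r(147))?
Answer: -291/2074 ≈ -0.14031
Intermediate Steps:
O(N, g) = -N - g
r(a) = -222*a (r(a) = -111*(a + a) = -222*a)
(5605 + O(-8, -207))/(-8846 + r(147)) = (5605 + (-1*(-8) - 1*(-207)))/(-8846 - 222*147) = (5605 + (8 + 207))/(-8846 - 32634) = (5605 + 215)/(-41480) = 5820*(-1/41480) = -291/2074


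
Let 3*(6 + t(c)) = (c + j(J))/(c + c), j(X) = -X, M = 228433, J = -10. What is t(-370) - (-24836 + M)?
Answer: -7533305/37 ≈ -2.0360e+5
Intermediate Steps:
t(c) = -6 + (10 + c)/(6*c) (t(c) = -6 + ((c - 1*(-10))/(c + c))/3 = -6 + ((c + 10)/((2*c)))/3 = -6 + ((10 + c)*(1/(2*c)))/3 = -6 + ((10 + c)/(2*c))/3 = -6 + (10 + c)/(6*c))
t(-370) - (-24836 + M) = (⅚)*(2 - 7*(-370))/(-370) - (-24836 + 228433) = (⅚)*(-1/370)*(2 + 2590) - 1*203597 = (⅚)*(-1/370)*2592 - 203597 = -216/37 - 203597 = -7533305/37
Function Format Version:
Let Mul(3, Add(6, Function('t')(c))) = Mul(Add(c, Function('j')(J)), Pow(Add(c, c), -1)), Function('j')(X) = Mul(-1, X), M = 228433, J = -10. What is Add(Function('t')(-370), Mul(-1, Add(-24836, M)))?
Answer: Rational(-7533305, 37) ≈ -2.0360e+5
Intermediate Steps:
Function('t')(c) = Add(-6, Mul(Rational(1, 6), Pow(c, -1), Add(10, c))) (Function('t')(c) = Add(-6, Mul(Rational(1, 3), Mul(Add(c, Mul(-1, -10)), Pow(Add(c, c), -1)))) = Add(-6, Mul(Rational(1, 3), Mul(Add(c, 10), Pow(Mul(2, c), -1)))) = Add(-6, Mul(Rational(1, 3), Mul(Add(10, c), Mul(Rational(1, 2), Pow(c, -1))))) = Add(-6, Mul(Rational(1, 3), Mul(Rational(1, 2), Pow(c, -1), Add(10, c)))) = Add(-6, Mul(Rational(1, 6), Pow(c, -1), Add(10, c))))
Add(Function('t')(-370), Mul(-1, Add(-24836, M))) = Add(Mul(Rational(5, 6), Pow(-370, -1), Add(2, Mul(-7, -370))), Mul(-1, Add(-24836, 228433))) = Add(Mul(Rational(5, 6), Rational(-1, 370), Add(2, 2590)), Mul(-1, 203597)) = Add(Mul(Rational(5, 6), Rational(-1, 370), 2592), -203597) = Add(Rational(-216, 37), -203597) = Rational(-7533305, 37)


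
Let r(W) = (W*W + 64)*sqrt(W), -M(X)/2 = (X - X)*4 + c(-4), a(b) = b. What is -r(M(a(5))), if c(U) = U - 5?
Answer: -1164*sqrt(2) ≈ -1646.1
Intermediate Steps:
c(U) = -5 + U
M(X) = 18 (M(X) = -2*((X - X)*4 + (-5 - 4)) = -2*(0*4 - 9) = -2*(0 - 9) = -2*(-9) = 18)
r(W) = sqrt(W)*(64 + W**2) (r(W) = (W**2 + 64)*sqrt(W) = (64 + W**2)*sqrt(W) = sqrt(W)*(64 + W**2))
-r(M(a(5))) = -sqrt(18)*(64 + 18**2) = -3*sqrt(2)*(64 + 324) = -3*sqrt(2)*388 = -1164*sqrt(2)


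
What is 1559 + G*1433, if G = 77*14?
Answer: 1546333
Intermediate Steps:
G = 1078
1559 + G*1433 = 1559 + 1078*1433 = 1559 + 1544774 = 1546333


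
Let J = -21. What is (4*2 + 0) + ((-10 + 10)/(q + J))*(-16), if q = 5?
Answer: 8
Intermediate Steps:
(4*2 + 0) + ((-10 + 10)/(q + J))*(-16) = (4*2 + 0) + ((-10 + 10)/(5 - 21))*(-16) = (8 + 0) + (0/(-16))*(-16) = 8 + (0*(-1/16))*(-16) = 8 + 0*(-16) = 8 + 0 = 8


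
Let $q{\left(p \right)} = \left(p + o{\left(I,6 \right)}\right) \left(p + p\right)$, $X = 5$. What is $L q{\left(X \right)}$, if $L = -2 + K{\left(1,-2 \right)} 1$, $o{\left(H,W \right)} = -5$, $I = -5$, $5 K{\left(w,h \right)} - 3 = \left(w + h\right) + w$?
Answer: $0$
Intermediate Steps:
$K{\left(w,h \right)} = \frac{3}{5} + \frac{h}{5} + \frac{2 w}{5}$ ($K{\left(w,h \right)} = \frac{3}{5} + \frac{\left(w + h\right) + w}{5} = \frac{3}{5} + \frac{\left(h + w\right) + w}{5} = \frac{3}{5} + \frac{h + 2 w}{5} = \frac{3}{5} + \left(\frac{h}{5} + \frac{2 w}{5}\right) = \frac{3}{5} + \frac{h}{5} + \frac{2 w}{5}$)
$L = - \frac{7}{5}$ ($L = -2 + \left(\frac{3}{5} + \frac{1}{5} \left(-2\right) + \frac{2}{5} \cdot 1\right) 1 = -2 + \left(\frac{3}{5} - \frac{2}{5} + \frac{2}{5}\right) 1 = -2 + \frac{3}{5} \cdot 1 = -2 + \frac{3}{5} = - \frac{7}{5} \approx -1.4$)
$q{\left(p \right)} = 2 p \left(-5 + p\right)$ ($q{\left(p \right)} = \left(p - 5\right) \left(p + p\right) = \left(-5 + p\right) 2 p = 2 p \left(-5 + p\right)$)
$L q{\left(X \right)} = - \frac{7 \cdot 2 \cdot 5 \left(-5 + 5\right)}{5} = - \frac{7 \cdot 2 \cdot 5 \cdot 0}{5} = \left(- \frac{7}{5}\right) 0 = 0$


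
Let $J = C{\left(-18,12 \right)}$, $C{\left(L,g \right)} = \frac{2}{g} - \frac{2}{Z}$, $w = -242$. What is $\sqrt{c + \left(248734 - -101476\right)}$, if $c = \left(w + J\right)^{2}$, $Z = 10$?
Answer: $\frac{\sqrt{367911121}}{30} \approx 639.37$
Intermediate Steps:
$C{\left(L,g \right)} = - \frac{1}{5} + \frac{2}{g}$ ($C{\left(L,g \right)} = \frac{2}{g} - \frac{2}{10} = \frac{2}{g} - \frac{1}{5} = - \frac{1}{5} + \frac{2}{g}$)
$J = - \frac{1}{30}$ ($J = \frac{10 - 12}{5 \cdot 12} = \frac{1}{5} \cdot \frac{1}{12} \left(10 - 12\right) = \frac{1}{5} \cdot \frac{1}{12} \left(-2\right) = - \frac{1}{30} \approx -0.033333$)
$c = \frac{52722121}{900}$ ($c = \left(-242 - \frac{1}{30}\right)^{2} = \left(- \frac{7261}{30}\right)^{2} = \frac{52722121}{900} \approx 58580.0$)
$\sqrt{c + \left(248734 - -101476\right)} = \sqrt{\frac{52722121}{900} + \left(248734 - -101476\right)} = \sqrt{\frac{52722121}{900} + \left(248734 + 101476\right)} = \sqrt{\frac{52722121}{900} + 350210} = \sqrt{\frac{367911121}{900}} = \frac{\sqrt{367911121}}{30}$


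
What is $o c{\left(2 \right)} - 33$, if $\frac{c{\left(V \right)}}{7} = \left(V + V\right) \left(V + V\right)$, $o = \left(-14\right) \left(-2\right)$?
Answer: $3103$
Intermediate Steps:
$o = 28$
$c{\left(V \right)} = 28 V^{2}$ ($c{\left(V \right)} = 7 \left(V + V\right) \left(V + V\right) = 7 \cdot 2 V 2 V = 7 \cdot 4 V^{2} = 28 V^{2}$)
$o c{\left(2 \right)} - 33 = 28 \cdot 28 \cdot 2^{2} - 33 = 28 \cdot 28 \cdot 4 - 33 = 28 \cdot 112 - 33 = 3136 - 33 = 3103$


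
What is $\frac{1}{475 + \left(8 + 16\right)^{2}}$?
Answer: $\frac{1}{1051} \approx 0.00095147$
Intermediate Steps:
$\frac{1}{475 + \left(8 + 16\right)^{2}} = \frac{1}{475 + 24^{2}} = \frac{1}{475 + 576} = \frac{1}{1051}$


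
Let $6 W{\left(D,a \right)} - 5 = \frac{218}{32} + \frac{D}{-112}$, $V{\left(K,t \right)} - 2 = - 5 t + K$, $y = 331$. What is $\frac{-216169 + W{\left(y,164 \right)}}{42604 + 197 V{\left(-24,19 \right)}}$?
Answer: $- \frac{4539518}{410655} \approx -11.054$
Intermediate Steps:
$V{\left(K,t \right)} = 2 + K - 5 t$ ($V{\left(K,t \right)} = 2 + \left(- 5 t + K\right) = 2 + \left(K - 5 t\right) = 2 + K - 5 t$)
$W{\left(D,a \right)} = \frac{63}{32} - \frac{D}{672}$ ($W{\left(D,a \right)} = \frac{5}{6} + \frac{\frac{218}{32} + \frac{D}{-112}}{6} = \frac{5}{6} + \frac{218 \cdot \frac{1}{32} + D \left(- \frac{1}{112}\right)}{6} = \frac{5}{6} + \frac{\frac{109}{16} - \frac{D}{112}}{6} = \frac{5}{6} - \left(- \frac{109}{96} + \frac{D}{672}\right) = \frac{63}{32} - \frac{D}{672}$)
$\frac{-216169 + W{\left(y,164 \right)}}{42604 + 197 V{\left(-24,19 \right)}} = \frac{-216169 + \left(\frac{63}{32} - \frac{331}{672}\right)}{42604 + 197 \left(2 - 24 - 95\right)} = \frac{-216169 + \frac{31}{21}}{42604 + 197 \left(-117\right)} = - \frac{4539518}{21 \left(42604 - 23049\right)} = - \frac{4539518}{21 \cdot 19555} = \left(- \frac{4539518}{21}\right) \frac{1}{19555} = - \frac{4539518}{410655}$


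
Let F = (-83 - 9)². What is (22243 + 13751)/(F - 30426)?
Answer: -17997/10981 ≈ -1.6389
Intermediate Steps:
F = 8464 (F = (-92)² = 8464)
(22243 + 13751)/(F - 30426) = (22243 + 13751)/(8464 - 30426) = 35994/(-21962) = 35994*(-1/21962) = -17997/10981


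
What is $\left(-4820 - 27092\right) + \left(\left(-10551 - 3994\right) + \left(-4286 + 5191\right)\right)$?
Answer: $-45552$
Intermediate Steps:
$\left(-4820 - 27092\right) + \left(\left(-10551 - 3994\right) + \left(-4286 + 5191\right)\right) = -31912 + \left(-14545 + 905\right) = -31912 - 13640 = -45552$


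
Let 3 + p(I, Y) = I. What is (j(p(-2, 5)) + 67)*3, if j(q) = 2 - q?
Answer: 222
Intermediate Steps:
p(I, Y) = -3 + I
(j(p(-2, 5)) + 67)*3 = ((2 - (-3 - 2)) + 67)*3 = ((2 - 1*(-5)) + 67)*3 = ((2 + 5) + 67)*3 = (7 + 67)*3 = 74*3 = 222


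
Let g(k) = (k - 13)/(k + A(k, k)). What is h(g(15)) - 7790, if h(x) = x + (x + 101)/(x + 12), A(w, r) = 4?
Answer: -34005341/4370 ≈ -7781.5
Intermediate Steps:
g(k) = (-13 + k)/(4 + k) (g(k) = (k - 13)/(k + 4) = (-13 + k)/(4 + k))
h(x) = x + (101 + x)/(12 + x)
h(g(15)) - 7790 = (101 + ((-13 + 15)/(4 + 15))**2 + 13*((-13 + 15)/(4 + 15)))/(12 + (-13 + 15)/(4 + 15)) - 7790 = (101 + (2/19)**2 + 13*(2/19))/(12 + 2/19) - 7790 = (101 + 4/361 + 26/19)/(230/19) - 7790 = (19/230)*(36959/361) - 7790 = 36959/4370 - 7790 = -34005341/4370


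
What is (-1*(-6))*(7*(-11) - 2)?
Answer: -474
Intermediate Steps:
(-1*(-6))*(7*(-11) - 2) = 6*(-77 - 2) = 6*(-79) = -474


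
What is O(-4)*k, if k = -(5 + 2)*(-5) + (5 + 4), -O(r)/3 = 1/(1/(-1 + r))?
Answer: 660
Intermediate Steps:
O(r) = 3 - 3*r (O(r) = -(-3 + 3*r) = -3*(-1 + r) = 3 - 3*r)
k = 44 (k = -1*7*(-5) + 9 = -7*(-5) + 9 = 35 + 9 = 44)
O(-4)*k = (3 - 3*(-4))*44 = (3 + 12)*44 = 15*44 = 660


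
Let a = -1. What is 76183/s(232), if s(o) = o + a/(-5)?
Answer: 380915/1161 ≈ 328.09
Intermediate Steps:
s(o) = ⅕ + o (s(o) = o - 1/(-5) = o - ⅕*(-1) = o + ⅕ = ⅕ + o)
76183/s(232) = 76183/(⅕ + 232) = 76183/(1161/5) = 76183*(5/1161) = 380915/1161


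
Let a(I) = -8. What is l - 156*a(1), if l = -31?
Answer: 1217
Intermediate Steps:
l - 156*a(1) = -31 - 156*(-8) = -31 + 1248 = 1217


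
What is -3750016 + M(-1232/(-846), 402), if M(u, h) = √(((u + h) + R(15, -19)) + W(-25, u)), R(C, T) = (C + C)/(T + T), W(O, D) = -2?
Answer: -3750016 + √2875601987/2679 ≈ -3.7500e+6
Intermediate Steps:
R(C, T) = C/T (R(C, T) = (2*C)/((2*T)) = (2*C)*(1/(2*T)) = C/T)
M(u, h) = √(-53/19 + h + u) (M(u, h) = √(((u + h) + 15/(-19)) - 2) = √(((h + u) + 15*(-1/19)) - 2) = √(((h + u) - 15/19) - 2) = √((-15/19 + h + u) - 2) = √(-53/19 + h + u))
-3750016 + M(-1232/(-846), 402) = -3750016 + √(-1007 + 361*402 + 361*(-1232/(-846)))/19 = -3750016 + √(-1007 + 145122 + 361*(-1232*(-1/846)))/19 = -3750016 + √(-1007 + 145122 + 361*(616/423))/19 = -3750016 + √(-1007 + 145122 + 222376/423)/19 = -3750016 + √(61183021/423)/19 = -3750016 + (√2875601987/141)/19 = -3750016 + √2875601987/2679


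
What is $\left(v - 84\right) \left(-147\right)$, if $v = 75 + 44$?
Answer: $-5145$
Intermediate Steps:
$v = 119$
$\left(v - 84\right) \left(-147\right) = \left(119 - 84\right) \left(-147\right) = 35 \left(-147\right) = -5145$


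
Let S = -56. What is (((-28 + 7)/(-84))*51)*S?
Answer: -714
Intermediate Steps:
(((-28 + 7)/(-84))*51)*S = (((-28 + 7)/(-84))*51)*(-56) = (-21*(-1/84)*51)*(-56) = ((¼)*51)*(-56) = (51/4)*(-56) = -714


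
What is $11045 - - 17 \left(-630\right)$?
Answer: $335$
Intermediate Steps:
$11045 - - 17 \left(-630\right) = 11045 - \left(-1\right) \left(-10710\right) = 11045 - 10710 = 335$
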